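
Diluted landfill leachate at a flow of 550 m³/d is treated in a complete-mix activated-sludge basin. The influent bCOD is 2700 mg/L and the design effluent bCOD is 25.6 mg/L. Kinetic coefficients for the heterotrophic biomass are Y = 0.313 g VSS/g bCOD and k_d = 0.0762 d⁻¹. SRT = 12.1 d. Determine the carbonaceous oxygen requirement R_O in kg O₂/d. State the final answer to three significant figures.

Correct the yield for decay: Y_obs = Y/(1 + k_d θ_c) = 0.313 / (1 + 0.0762 × 12.1) = 0.313 / 1.922 = 0.1628.
Substrate removed = Q·(S₀ − S) = 550 m³/d × (2700 − 25.6) g/m³ = 1.47×10^6 g/d = 1471 kg/d.
Net sludge production P_X = 0.1628 × 1471 = 239.5 kg VSS/d.
Carbonaceous O₂ demand = substrate oxidised − cell-mass equivalent = 1471 − 1.42 × 239.5 = 1131 kg O₂/d.

R_O ≈ 1130 kg O₂/d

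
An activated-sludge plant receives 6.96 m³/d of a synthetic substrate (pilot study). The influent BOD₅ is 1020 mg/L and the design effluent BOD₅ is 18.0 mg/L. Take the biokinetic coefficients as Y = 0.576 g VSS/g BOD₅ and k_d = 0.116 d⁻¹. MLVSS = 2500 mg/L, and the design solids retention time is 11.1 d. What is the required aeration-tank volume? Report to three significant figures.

V ≈ 7.80 m³

From the SRT design equation V = Y Q (S₀−S) θ_c / [X (1 + k_d θ_c)] = 0.576 × 6.96 × (1020 − 18.0) × 11.1 / [2500 × (1 + 0.116 × 11.1)] = 4.46×10^4 / 5719 = 7.797 m³.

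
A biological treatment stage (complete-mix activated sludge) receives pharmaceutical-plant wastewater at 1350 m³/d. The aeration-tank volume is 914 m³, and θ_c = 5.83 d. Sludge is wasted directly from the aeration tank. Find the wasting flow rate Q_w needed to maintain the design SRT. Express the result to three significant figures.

Q_w ≈ 157 m³/d

For wasting at MLVSS concentration, Q_w = V/θ_c = 914.0/5.83 = 156.8 m³/d.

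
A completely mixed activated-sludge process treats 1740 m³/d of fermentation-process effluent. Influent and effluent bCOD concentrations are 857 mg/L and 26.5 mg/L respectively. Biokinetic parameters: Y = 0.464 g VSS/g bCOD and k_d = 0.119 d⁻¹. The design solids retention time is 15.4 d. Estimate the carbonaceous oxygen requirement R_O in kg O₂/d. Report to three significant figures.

The observed yield is Y_obs = Y/(1 + k_d·θ_c) = 0.464 / (1 + 0.119 × 15.4) = 0.464 / 2.833 = 0.1638 g VSS per g bCOD removed.
Substrate removed = Q·(S₀ − S) = 1740 m³/d × (857 − 26.5) g/m³ = 1.45×10^6 g/d = 1445 kg/d.
Net sludge production P_X = 0.1638 × 1445 = 236.7 kg VSS/d.
R_O = Q·(S₀ − S) − 1.42·P_X = 1445 − 1.42 × 236.7 = 1109 kg O₂/d.

R_O ≈ 1110 kg O₂/d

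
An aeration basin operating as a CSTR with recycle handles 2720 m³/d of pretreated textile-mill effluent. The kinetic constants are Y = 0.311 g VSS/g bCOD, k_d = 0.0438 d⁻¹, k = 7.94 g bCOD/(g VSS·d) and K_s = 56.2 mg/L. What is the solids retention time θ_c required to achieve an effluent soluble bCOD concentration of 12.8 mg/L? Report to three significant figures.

θ_c ≈ 2.41 d

Specific growth rate at S = 12.8 mg/L: μ = YkS/(K_s+S) = 0.311·7.94·12.8/(56.2+12.8) = 0.4581 d⁻¹.
θ_c = 1/(μ − k_d) = 1/(0.4581 − 0.0438) = 1/0.4143 = 2.414 d.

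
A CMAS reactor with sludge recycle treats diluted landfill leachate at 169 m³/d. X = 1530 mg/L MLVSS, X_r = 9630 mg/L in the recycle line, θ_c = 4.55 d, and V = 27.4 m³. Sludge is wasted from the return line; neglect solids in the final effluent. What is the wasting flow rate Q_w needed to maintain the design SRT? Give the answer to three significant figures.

Wasting from the return line (neglecting effluent solids): Q_w = V·X / (θ_c·X_r) = 27.40 × 1530 / (4.55 × 9630) = 0.9568 m³/d.

Q_w ≈ 0.957 m³/d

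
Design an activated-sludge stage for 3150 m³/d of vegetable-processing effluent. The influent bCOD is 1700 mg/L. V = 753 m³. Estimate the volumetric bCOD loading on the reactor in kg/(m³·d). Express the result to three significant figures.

L_v = Q S₀ / V = 3150 × 1700 × 10⁻³ / 753.0 = 7.112 kg/(m³·d).

L_v ≈ 7.11 kg bCOD/(m³·d)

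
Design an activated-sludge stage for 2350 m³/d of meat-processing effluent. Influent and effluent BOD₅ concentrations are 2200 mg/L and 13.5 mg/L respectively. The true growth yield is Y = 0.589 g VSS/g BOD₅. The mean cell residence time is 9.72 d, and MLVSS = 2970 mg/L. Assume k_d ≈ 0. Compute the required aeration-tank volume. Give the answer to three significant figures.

V ≈ 9900 m³

Biomass mass balance (decay neglected): V·X = Y·Q·(S₀ − S)·θ_c, so V = 0.589 × 2350 × (2200 − 13.5) × 9.72 / 2970 = 9905 m³.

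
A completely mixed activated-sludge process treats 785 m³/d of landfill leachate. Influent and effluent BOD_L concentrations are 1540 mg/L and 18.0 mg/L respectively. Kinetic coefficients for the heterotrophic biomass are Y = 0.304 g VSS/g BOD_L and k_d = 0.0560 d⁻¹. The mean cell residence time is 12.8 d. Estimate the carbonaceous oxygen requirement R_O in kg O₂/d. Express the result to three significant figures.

The observed yield is Y_obs = Y/(1 + k_d·θ_c) = 0.304 / (1 + 0.0560 × 12.8) = 0.304 / 1.717 = 0.1771 g VSS per g BOD_L removed.
Q·(S₀ − S) = 785 × (1540 − 18.0) × 10⁻³ = 1195 kg/d removed.
P_X = Y_obs·Q·(S₀ − S) = 0.1771 × 1195 = 211.6 kg VSS/d.
R_O = Q·(S₀ − S) − 1.42·P_X = 1195 − 1.42 × 211.6 = 894.4 kg O₂/d.

R_O ≈ 894 kg O₂/d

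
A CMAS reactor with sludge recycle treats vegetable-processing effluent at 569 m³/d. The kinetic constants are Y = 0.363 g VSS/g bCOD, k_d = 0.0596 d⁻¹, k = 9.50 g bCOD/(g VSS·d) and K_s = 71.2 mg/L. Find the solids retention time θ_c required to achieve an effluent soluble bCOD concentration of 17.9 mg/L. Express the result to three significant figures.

θ_c ≈ 1.58 d

At the target effluent, Y k S/(K_s+S) = 0.363×9.50×17.9/89.10 = 0.6928 d⁻¹.
Then 1/θ_c = μ − k_d = 0.6928 − 0.0596 = 0.6332 d⁻¹, giving θ_c = 1.579 d.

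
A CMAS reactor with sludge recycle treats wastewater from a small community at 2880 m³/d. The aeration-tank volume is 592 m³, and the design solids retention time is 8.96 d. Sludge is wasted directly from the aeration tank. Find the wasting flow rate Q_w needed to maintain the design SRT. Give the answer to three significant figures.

For wasting at MLVSS concentration, Q_w = V/θ_c = 592.0/8.96 = 66.07 m³/d.

Q_w ≈ 66.1 m³/d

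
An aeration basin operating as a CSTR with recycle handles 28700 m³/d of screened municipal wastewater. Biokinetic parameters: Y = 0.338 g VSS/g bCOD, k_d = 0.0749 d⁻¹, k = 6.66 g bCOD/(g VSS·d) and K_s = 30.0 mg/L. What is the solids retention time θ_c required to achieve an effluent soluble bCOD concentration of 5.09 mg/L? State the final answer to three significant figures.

θ_c ≈ 3.97 d

Specific growth rate at S = 5.09 mg/L: μ = YkS/(K_s+S) = 0.338·6.66·5.09/(30.0+5.09) = 0.3265 d⁻¹.
θ_c = 1/(μ − k_d) = 1/(0.3265 − 0.0749) = 1/0.2516 = 3.974 d.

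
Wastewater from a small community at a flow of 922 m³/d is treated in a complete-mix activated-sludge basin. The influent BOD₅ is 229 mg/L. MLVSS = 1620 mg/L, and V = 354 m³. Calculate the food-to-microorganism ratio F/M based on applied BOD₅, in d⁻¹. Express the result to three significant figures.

F/M ≈ 0.368 d⁻¹

F/M = applied load / biomass = Q·S₀/(V·X) = 922 × 229 / (354.0 × 1620) = 0.3682 d⁻¹.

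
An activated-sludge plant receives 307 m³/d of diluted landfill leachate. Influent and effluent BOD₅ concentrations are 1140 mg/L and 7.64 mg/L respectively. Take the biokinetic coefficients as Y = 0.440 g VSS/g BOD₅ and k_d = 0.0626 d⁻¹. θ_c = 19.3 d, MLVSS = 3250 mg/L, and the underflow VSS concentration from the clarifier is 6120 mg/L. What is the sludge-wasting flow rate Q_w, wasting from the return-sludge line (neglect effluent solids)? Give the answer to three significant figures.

Q_w ≈ 11.3 m³/d

From the SRT design equation V = Y Q (S₀−S) θ_c / [X (1 + k_d θ_c)] = 0.440 × 307 × (1140 − 7.64) × 19.3 / [3250 × (1 + 0.0626 × 19.3)] = 2.95×10^6 / 7177 = 411.4 m³.
θ_c = V·X/(Q_w·X_r) when wasting from the recycle, so Q_w = V·X/(θ_c·X_r) = 411.4 × 3250 / (19.3 × 6120) = 11.32 m³/d.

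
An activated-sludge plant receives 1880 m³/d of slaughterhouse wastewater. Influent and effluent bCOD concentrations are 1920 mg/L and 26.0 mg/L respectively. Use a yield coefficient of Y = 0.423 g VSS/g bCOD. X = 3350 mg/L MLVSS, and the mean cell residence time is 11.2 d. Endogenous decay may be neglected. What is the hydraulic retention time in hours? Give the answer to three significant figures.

τ ≈ 64.3 h

Biomass mass balance (decay neglected): V·X = Y·Q·(S₀ − S)·θ_c, so V = 0.423 × 1880 × (1920 − 26.0) × 11.2 / 3350 = 5036 m³.
HRT = V/Q = 5036 m³ / 1880 m³·d⁻¹ = 2.679 d × 24 = 64.28 h.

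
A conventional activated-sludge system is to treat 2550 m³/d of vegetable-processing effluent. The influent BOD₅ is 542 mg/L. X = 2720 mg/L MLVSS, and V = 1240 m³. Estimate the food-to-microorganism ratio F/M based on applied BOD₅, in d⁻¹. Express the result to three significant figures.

F/M ≈ 0.410 d⁻¹

F/M = applied load / biomass = Q·S₀/(V·X) = 2550 × 542 / (1240 × 2720) = 0.4098 d⁻¹.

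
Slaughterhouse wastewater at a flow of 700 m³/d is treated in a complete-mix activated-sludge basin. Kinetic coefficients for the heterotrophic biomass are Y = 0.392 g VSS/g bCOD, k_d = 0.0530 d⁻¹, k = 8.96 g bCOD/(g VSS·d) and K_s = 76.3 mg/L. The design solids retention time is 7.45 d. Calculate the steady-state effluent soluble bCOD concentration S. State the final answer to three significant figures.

From the Monod/SRT balance for a CMAS, S = K_s·(1+k_d θ_c)/[θ_c·(Y k − k_d) − 1] = 76.3 × (1 + 0.0530 × 7.45) / [7.45 × (0.392 × 8.96 − 0.0530) − 1] = 106.4 / 24.77 = 4.296 mg/L.

S ≈ 4.30 mg/L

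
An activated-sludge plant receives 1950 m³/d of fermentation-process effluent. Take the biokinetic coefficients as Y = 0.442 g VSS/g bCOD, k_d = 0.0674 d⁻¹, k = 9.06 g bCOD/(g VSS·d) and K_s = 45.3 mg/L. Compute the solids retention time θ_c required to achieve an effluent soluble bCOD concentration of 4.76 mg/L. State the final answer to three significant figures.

At the target effluent, Y k S/(K_s+S) = 0.442×9.06×4.76/50.06 = 0.3808 d⁻¹.
Then 1/θ_c = μ − k_d = 0.3808 − 0.0674 = 0.3134 d⁻¹, giving θ_c = 3.191 d.

θ_c ≈ 3.19 d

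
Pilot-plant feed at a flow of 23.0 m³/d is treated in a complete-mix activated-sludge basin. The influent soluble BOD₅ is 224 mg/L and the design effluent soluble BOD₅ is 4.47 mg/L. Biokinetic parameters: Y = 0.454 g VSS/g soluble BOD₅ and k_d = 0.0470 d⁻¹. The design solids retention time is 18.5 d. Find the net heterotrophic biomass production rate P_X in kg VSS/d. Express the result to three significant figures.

Observed yield with endogenous decay: Y_obs = Y / (1 + k_d·θ_c) = 0.454 / (1 + 0.0470 × 18.5) = 0.454 / 1.869 = 0.2428 g VSS/g soluble BOD₅.
ΔS = 224 − 4.47 = 219.5 mg/L, so the substrate removal rate is 23.0 × 219.5/1000 = 5.049 kg soluble BOD₅/d.
Net biomass production P_X = Y_obs × Q·(S₀ − S) = 0.2428 × 5.049 = 1.226 kg VSS/d.

P_X ≈ 1.23 kg VSS/d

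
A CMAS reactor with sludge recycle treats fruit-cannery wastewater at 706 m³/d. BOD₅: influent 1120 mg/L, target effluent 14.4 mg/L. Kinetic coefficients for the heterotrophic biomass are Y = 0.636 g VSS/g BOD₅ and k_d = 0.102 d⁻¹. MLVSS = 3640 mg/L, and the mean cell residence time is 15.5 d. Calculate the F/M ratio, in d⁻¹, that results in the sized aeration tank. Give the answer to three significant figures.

Steady-state biomass mass balance: V·X·(1 + k_d·θ_c) = Y·Q·(S₀ − S)·θ_c, so V = 0.636 × 706 × (1120 − 14.4) × 15.5 / [3640 × (1 + 0.102 × 15.5)] = 7.69×10^6 / 9395 = 819.0 m³.
Food-to-microorganism ratio F/M = Q S₀ / (V X) = 706 × 1120 / (819.0 × 3640) = 0.2652 d⁻¹.

F/M ≈ 0.265 d⁻¹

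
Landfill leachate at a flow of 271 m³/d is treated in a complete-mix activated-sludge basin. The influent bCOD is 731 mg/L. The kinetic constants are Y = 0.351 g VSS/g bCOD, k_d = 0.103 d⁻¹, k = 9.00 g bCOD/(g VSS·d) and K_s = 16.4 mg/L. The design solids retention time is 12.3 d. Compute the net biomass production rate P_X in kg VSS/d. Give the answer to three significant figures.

For a completely mixed reactor with recycle the Lawrence–McCarty relation gives S = K_s·(1 + k_d·θ_c) / [θ_c·(Y·k − k_d) − 1] = 16.4 × (1 + 0.103 × 12.3) / [12.3 × (0.351 × 9.00 − 0.103) − 1] = 37.18 / 36.59 = 1.016 mg/L.
Observed yield with endogenous decay: Y_obs = Y / (1 + k_d·θ_c) = 0.351 / (1 + 0.103 × 12.3) = 0.351 / 2.267 = 0.1548 g VSS/g bCOD.
Mass of bCOD removed per day: Q(S₀ − S) = 271 × 730.0 g/m³ = 197.8 kg/d.
P_X = Y_obs · Q(S₀ − S) = 0.1548 × 197.8 = 30.63 kg VSS/d.

P_X ≈ 30.6 kg VSS/d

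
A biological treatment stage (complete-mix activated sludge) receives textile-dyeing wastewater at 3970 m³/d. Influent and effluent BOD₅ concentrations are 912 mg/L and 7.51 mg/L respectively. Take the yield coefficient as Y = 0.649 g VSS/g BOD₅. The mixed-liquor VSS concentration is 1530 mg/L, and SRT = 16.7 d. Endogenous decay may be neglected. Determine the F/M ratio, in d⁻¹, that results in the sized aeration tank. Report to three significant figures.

F/M ≈ 0.0930 d⁻¹

With k_d = 0 the design equation reduces to V = Y Q (S₀−S) θ_c / X = 0.649 × 3970 × (912 − 7.51) × 16.7 / 1530 = 25437 m³.
F/M = applied load / biomass = Q·S₀/(V·X) = 3970 × 912 / (25437 × 1530) = 0.09303 d⁻¹.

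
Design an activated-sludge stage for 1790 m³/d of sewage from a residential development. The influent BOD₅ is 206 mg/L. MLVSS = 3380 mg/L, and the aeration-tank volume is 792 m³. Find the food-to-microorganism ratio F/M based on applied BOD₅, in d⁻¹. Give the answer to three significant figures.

F/M ≈ 0.138 d⁻¹

Food-to-microorganism ratio F/M = Q S₀ / (V X) = 1790 × 206 / (792.0 × 3380) = 0.1377 d⁻¹.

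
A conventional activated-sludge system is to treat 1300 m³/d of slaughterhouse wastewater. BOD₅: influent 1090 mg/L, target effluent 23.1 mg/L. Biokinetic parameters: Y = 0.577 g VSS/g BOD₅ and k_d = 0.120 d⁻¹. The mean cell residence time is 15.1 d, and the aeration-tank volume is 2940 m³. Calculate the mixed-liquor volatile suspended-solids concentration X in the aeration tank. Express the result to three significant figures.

From V·X·(1 + k_d·θ_c) = Y·Q·(S₀ − S)·θ_c: X = 0.577 × 1300 × (1090 − 23.1) × 15.1 / [2940 × (1 + 0.120 × 15.1)] = 1462 mg/L.

X ≈ 1460 mg/L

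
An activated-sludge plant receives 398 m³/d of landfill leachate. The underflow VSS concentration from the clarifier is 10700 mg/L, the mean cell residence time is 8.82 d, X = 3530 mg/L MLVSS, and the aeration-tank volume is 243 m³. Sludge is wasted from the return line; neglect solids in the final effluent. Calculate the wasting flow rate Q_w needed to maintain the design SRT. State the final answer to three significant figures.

Q_w ≈ 9.09 m³/d

Wasting from the return line (neglecting effluent solids): Q_w = V·X / (θ_c·X_r) = 243.0 × 3530 / (8.82 × 10700) = 9.089 m³/d.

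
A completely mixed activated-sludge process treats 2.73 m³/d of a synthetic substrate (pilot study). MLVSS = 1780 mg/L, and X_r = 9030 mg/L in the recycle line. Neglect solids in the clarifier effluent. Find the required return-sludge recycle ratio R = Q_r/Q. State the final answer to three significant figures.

R ≈ 0.246

Mass balance around the secondary clarifier (neglecting effluent solids): R = X / (X_r − X) = 1780 / (9030 − 1780) = 0.2455.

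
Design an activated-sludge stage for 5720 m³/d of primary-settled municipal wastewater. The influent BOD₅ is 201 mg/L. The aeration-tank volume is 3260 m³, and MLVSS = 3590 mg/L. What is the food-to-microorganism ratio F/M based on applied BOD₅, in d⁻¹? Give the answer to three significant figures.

F/M ≈ 0.0982 d⁻¹

F/M = Q·S₀ / (V·X) = 5720 × 201 / (3260 × 3590) = 0.09824 g BOD₅·(g VSS·d)⁻¹.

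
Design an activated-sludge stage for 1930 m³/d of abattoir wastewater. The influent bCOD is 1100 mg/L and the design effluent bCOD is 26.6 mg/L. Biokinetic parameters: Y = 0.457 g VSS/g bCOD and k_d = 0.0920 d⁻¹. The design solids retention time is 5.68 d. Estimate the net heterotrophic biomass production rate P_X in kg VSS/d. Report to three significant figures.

Observed yield with endogenous decay: Y_obs = Y / (1 + k_d·θ_c) = 0.457 / (1 + 0.0920 × 5.68) = 0.457 / 1.523 = 0.3002 g VSS/g bCOD.
Q·(S₀ − S) = 1930 × (1100 − 26.6) × 10⁻³ = 2072 kg/d removed.
Net biomass production P_X = Y_obs × Q·(S₀ − S) = 0.3002 × 2072 = 621.8 kg VSS/d.

P_X ≈ 622 kg VSS/d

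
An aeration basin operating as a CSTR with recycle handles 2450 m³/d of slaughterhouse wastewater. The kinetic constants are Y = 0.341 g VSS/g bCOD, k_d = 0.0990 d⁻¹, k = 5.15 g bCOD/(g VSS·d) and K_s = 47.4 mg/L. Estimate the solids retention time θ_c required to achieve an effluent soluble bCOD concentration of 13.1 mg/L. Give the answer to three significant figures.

From 1/θ_c = Y·k·S/(K_s + S) − k_d: Y·k·S/(K_s+S) = 0.341 × 5.15 × 13.1 / (47.4 + 13.1) = 0.3803 d⁻¹.
Then 1/θ_c = μ − k_d = 0.3803 − 0.0990 = 0.2813 d⁻¹, giving θ_c = 3.555 d.

θ_c ≈ 3.56 d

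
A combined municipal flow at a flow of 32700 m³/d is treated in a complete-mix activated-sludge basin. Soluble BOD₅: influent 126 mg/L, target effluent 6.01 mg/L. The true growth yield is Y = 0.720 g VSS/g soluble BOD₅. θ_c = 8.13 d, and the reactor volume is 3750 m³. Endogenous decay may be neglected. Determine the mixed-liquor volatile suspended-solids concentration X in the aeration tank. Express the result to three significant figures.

X ≈ 6120 mg/L

X = Y·Q·ΔS·θ_c / V = 0.720 × 32700 × (126 − 6.01) × 8.13 / 3750 = 6125 mg/L.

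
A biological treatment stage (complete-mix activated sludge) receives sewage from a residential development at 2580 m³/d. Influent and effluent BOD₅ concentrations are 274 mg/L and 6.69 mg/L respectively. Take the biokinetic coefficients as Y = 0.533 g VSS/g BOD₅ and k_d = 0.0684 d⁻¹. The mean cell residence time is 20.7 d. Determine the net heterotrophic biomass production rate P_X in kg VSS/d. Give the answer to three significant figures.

The observed yield is Y_obs = Y/(1 + k_d·θ_c) = 0.533 / (1 + 0.0684 × 20.7) = 0.533 / 2.416 = 0.2206 g VSS per g BOD₅ removed.
ΔS = 274 − 6.69 = 267.3 mg/L, so the substrate removal rate is 2580 × 267.3/1000 = 689.7 kg BOD₅/d.
P_X = Y_obs · Q(S₀ − S) = 0.2206 × 689.7 = 152.2 kg VSS/d.

P_X ≈ 152 kg VSS/d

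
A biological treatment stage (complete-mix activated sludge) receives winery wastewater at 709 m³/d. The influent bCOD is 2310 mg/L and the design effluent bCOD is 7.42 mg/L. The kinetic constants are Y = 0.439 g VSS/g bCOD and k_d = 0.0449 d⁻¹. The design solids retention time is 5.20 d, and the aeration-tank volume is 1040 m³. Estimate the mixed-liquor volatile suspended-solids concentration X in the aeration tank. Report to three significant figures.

From V·X·(1 + k_d·θ_c) = Y·Q·(S₀ − S)·θ_c: X = 0.439 × 709 × (2310 − 7.42) × 5.20 / [1040 × (1 + 0.0449 × 5.20)] = 2905 mg/L.

X ≈ 2910 mg/L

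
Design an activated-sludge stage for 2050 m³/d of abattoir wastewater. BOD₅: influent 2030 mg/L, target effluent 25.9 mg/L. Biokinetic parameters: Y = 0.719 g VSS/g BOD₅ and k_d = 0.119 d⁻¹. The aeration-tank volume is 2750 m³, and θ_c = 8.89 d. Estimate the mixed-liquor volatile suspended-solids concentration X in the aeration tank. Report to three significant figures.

X ≈ 4640 mg/L

X = Y·Q·ΔS·θ_c / [V·(1 + k_d θ_c)] = 0.719 × 2050 × (2030 − 25.9) × 8.89 / [2750 × (1 + 0.119 × 8.89)] = 4640 mg/L.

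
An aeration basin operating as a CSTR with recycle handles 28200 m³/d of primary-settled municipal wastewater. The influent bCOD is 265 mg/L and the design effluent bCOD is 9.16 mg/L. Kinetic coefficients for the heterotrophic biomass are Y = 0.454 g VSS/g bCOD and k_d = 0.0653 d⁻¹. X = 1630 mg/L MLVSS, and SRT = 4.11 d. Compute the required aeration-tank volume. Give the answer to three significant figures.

V ≈ 6510 m³

Rearranging the biomass balance for a CMAS with decay, V = Y·Q·ΔS·θ_c / [X·(1+k_d θ_c)] = 0.454 × 28200 × (265 − 9.16) × 4.11 / [1630 × (1 + 0.0653 × 4.11)] = 1.35×10^7 / 2067 = 6511 m³.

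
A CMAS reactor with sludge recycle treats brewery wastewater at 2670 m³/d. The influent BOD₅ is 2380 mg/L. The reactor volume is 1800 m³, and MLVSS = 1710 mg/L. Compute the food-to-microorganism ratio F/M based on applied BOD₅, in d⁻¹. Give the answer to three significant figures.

F/M ≈ 2.06 d⁻¹

F/M = Q·S₀ / (V·X) = 2670 × 2380 / (1800 × 1710) = 2.065 g BOD₅·(g VSS·d)⁻¹.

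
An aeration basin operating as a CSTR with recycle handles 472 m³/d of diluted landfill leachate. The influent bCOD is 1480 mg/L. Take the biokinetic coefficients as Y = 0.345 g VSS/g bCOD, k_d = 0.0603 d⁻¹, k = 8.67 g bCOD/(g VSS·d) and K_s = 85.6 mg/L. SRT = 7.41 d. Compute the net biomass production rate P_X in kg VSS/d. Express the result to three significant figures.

For a completely mixed reactor with recycle the Lawrence–McCarty relation gives S = K_s·(1 + k_d·θ_c) / [θ_c·(Y·k − k_d) − 1] = 85.6 × (1 + 0.0603 × 7.41) / [7.41 × (0.345 × 8.67 − 0.0603) − 1] = 123.8 / 20.72 = 5.978 mg/L.
Observed yield with endogenous decay: Y_obs = Y / (1 + k_d·θ_c) = 0.345 / (1 + 0.0603 × 7.41) = 0.345 / 1.447 = 0.2385 g VSS/g bCOD.
Mass of bCOD removed per day: Q(S₀ − S) = 472 × 1474 g/m³ = 695.7 kg/d.
Net biomass production P_X = Y_obs × Q·(S₀ − S) = 0.2385 × 695.7 = 165.9 kg VSS/d.

P_X ≈ 166 kg VSS/d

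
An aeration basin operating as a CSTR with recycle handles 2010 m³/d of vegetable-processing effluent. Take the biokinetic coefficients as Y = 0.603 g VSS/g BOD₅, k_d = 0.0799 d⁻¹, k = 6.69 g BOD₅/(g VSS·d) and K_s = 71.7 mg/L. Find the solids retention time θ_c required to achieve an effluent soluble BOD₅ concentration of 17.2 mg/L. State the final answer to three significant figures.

From 1/θ_c = Y·k·S/(K_s + S) − k_d: Y·k·S/(K_s+S) = 0.603 × 6.69 × 17.2 / (71.7 + 17.2) = 0.7805 d⁻¹.
Then 1/θ_c = μ − k_d = 0.7805 − 0.0799 = 0.7006 d⁻¹, giving θ_c = 1.427 d.

θ_c ≈ 1.43 d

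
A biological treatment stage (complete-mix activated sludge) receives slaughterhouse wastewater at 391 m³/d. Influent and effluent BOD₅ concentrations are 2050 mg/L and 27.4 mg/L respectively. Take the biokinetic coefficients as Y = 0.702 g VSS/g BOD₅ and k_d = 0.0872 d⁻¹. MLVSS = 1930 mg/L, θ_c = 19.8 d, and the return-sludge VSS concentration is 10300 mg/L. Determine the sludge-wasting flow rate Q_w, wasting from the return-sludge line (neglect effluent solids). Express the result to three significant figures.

Steady-state biomass mass balance: V·X·(1 + k_d·θ_c) = Y·Q·(S₀ − S)·θ_c, so V = 0.702 × 391 × (2050 − 27.4) × 19.8 / [1930 × (1 + 0.0872 × 19.8)] = 1.1×10^7 / 5262 = 2089 m³.
θ_c = V·X/(Q_w·X_r) when wasting from the recycle, so Q_w = V·X/(θ_c·X_r) = 2089 × 1930 / (19.8 × 10300) = 19.77 m³/d.

Q_w ≈ 19.8 m³/d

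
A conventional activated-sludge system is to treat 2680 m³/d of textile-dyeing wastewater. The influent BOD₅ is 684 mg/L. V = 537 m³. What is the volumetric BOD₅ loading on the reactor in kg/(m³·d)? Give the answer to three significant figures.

Applied BOD₅ load per unit volume = Q·S₀/V = (2680 × 684/1000)/537.0 = 3.414 kg BOD₅·m⁻³·d⁻¹.

L_v ≈ 3.41 kg BOD₅/(m³·d)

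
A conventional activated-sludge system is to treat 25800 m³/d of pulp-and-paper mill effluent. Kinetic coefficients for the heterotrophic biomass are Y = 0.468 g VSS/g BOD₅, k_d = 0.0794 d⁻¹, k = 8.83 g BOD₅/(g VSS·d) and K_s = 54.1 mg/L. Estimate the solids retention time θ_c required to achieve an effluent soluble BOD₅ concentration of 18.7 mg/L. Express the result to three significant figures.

Specific growth rate at S = 18.7 mg/L: μ = YkS/(K_s+S) = 0.468·8.83·18.7/(54.1+18.7) = 1.061 d⁻¹.
Then 1/θ_c = μ − k_d = 1.061 − 0.0794 = 0.9821 d⁻¹, giving θ_c = 1.018 d.

θ_c ≈ 1.02 d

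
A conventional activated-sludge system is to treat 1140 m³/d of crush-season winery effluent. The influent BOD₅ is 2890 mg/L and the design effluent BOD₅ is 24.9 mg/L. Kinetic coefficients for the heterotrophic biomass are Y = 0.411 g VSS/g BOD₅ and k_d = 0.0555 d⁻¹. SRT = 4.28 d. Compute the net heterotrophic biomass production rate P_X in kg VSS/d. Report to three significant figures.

P_X ≈ 1080 kg VSS/d

The observed yield is Y_obs = Y/(1 + k_d·θ_c) = 0.411 / (1 + 0.0555 × 4.28) = 0.411 / 1.238 = 0.3321 g VSS per g BOD₅ removed.
Q·(S₀ − S) = 1140 × (2890 − 24.9) × 10⁻³ = 3266 kg/d removed.
Net biomass production P_X = Y_obs × Q·(S₀ − S) = 0.3321 × 3266 = 1085 kg VSS/d.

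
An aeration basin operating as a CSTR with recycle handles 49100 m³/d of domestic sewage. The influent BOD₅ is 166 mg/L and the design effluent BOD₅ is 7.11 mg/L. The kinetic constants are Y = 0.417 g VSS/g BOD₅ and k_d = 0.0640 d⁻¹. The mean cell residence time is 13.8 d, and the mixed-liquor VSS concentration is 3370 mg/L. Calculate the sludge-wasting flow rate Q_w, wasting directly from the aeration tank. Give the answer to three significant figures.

Q_w ≈ 513 m³/d

Rearranging the biomass balance for a CMAS with decay, V = Y·Q·ΔS·θ_c / [X·(1+k_d θ_c)] = 0.417 × 49100 × (166 − 7.11) × 13.8 / [3370 × (1 + 0.0640 × 13.8)] = 4.49×10^7 / 6346 = 7074 m³.
With mixed-liquor wasting, θ_c = V/Q_w, so Q_w = V/θ_c = 7074/13.8 = 512.6 m³/d.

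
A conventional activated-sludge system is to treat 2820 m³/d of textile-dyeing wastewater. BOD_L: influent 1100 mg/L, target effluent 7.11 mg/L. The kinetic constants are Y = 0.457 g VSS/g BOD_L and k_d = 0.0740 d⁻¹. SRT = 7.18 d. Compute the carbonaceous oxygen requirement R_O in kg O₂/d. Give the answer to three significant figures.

Observed yield with endogenous decay: Y_obs = Y / (1 + k_d·θ_c) = 0.457 / (1 + 0.0740 × 7.18) = 0.457 / 1.531 = 0.2984 g VSS/g BOD_L.
ΔS = 1100 − 7.11 = 1093 mg/L, so the substrate removal rate is 2820 × 1093/1000 = 3082 kg BOD_L/d.
P_X = Y_obs·Q·(S₀ − S) = 0.2984 × 3082 = 919.8 kg VSS/d.
R_O = Q·ΔS − 1.42 P_X = 3082 − 1306 = 1776 kg O₂/d.

R_O ≈ 1780 kg O₂/d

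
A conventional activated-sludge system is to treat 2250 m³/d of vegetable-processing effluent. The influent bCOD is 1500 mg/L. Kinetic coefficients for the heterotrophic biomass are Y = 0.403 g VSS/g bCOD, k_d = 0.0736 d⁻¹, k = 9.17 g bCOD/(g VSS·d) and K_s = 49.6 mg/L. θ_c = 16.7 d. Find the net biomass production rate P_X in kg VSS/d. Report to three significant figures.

P_X ≈ 609 kg VSS/d

For a completely mixed reactor with recycle the Lawrence–McCarty relation gives S = K_s·(1 + k_d·θ_c) / [θ_c·(Y·k − k_d) − 1] = 49.6 × (1 + 0.0736 × 16.7) / [16.7 × (0.403 × 9.17 − 0.0736) − 1] = 110.6 / 59.49 = 1.859 mg/L.
Observed yield with endogenous decay: Y_obs = Y / (1 + k_d·θ_c) = 0.403 / (1 + 0.0736 × 16.7) = 0.403 / 2.229 = 0.1808 g VSS/g bCOD.
Substrate removed = Q·(S₀ − S) = 2250 m³/d × (1500 − 1.86) g/m³ = 3.37×10^6 g/d = 3371 kg/d.
So the net sludge growth is P_X = 0.1808 × 3371 = 609.4 kg VSS/d.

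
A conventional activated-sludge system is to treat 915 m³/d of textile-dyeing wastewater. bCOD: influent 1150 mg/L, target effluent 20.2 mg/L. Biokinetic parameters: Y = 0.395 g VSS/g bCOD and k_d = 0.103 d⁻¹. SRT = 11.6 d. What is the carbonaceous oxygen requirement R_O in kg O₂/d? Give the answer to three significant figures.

The observed yield is Y_obs = Y/(1 + k_d·θ_c) = 0.395 / (1 + 0.103 × 11.6) = 0.395 / 2.195 = 0.1800 g VSS per g bCOD removed.
Substrate removed = Q·(S₀ − S) = 915 m³/d × (1150 − 20.2) g/m³ = 1.03×10^6 g/d = 1034 kg/d.
P_X = Y_obs·Q·(S₀ − S) = 0.1800 × 1034 = 186.0 kg VSS/d.
R_O = Q·(S₀ − S) − 1.42·P_X = 1034 − 1.42 × 186.0 = 769.6 kg O₂/d.

R_O ≈ 770 kg O₂/d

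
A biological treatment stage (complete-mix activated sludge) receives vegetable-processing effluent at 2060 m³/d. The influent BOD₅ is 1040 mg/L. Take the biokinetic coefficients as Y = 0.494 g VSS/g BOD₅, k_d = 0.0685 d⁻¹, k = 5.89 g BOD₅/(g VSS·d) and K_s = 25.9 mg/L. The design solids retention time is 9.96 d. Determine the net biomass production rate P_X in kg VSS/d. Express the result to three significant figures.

For a completely mixed reactor with recycle the Lawrence–McCarty relation gives S = K_s·(1 + k_d·θ_c) / [θ_c·(Y·k − k_d) − 1] = 25.9 × (1 + 0.0685 × 9.96) / [9.96 × (0.494 × 5.89 − 0.0685) − 1] = 43.57 / 27.30 = 1.596 mg/L.
The observed yield is Y_obs = Y/(1 + k_d·θ_c) = 0.494 / (1 + 0.0685 × 9.96) = 0.494 / 1.682 = 0.2937 g VSS per g BOD₅ removed.
ΔS = 1040 − 1.60 = 1038 mg/L, so the substrate removal rate is 2060 × 1038/1000 = 2139 kg BOD₅/d.
Biomass produced: P_X = Y_obs·Q·ΔS = 0.2937 × 2139 ≈ 628.2 kg VSS/d.

P_X ≈ 628 kg VSS/d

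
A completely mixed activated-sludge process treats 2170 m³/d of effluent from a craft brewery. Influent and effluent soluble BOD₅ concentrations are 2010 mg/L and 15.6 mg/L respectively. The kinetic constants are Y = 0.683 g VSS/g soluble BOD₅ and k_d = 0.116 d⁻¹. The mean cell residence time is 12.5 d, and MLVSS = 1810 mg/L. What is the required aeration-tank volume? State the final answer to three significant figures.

V ≈ 8330 m³

Rearranging the biomass balance for a CMAS with decay, V = Y·Q·ΔS·θ_c / [X·(1+k_d θ_c)] = 0.683 × 2170 × (2010 − 15.6) × 12.5 / [1810 × (1 + 0.116 × 12.5)] = 3.69×10^7 / 4434 = 8332 m³.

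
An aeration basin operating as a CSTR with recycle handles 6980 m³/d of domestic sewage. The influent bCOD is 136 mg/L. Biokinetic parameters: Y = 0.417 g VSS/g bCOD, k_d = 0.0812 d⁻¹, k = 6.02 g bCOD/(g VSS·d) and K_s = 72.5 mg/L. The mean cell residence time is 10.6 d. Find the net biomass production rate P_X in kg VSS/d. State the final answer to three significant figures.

From the Monod/SRT balance for a CMAS, S = K_s·(1+k_d θ_c)/[θ_c·(Y k − k_d) − 1] = 72.5 × (1 + 0.0812 × 10.6) / [10.6 × (0.417 × 6.02 − 0.0812) − 1] = 134.9 / 24.75 = 5.451 mg/L.
Correct the yield for decay: Y_obs = Y/(1 + k_d θ_c) = 0.417 / (1 + 0.0812 × 10.6) = 0.417 / 1.861 = 0.2241.
Q·(S₀ − S) = 6980 × (136 − 5.45) × 10⁻³ = 911.2 kg/d removed.
Biomass produced: P_X = Y_obs·Q·ΔS = 0.2241 × 911.2 ≈ 204.2 kg VSS/d.

P_X ≈ 204 kg VSS/d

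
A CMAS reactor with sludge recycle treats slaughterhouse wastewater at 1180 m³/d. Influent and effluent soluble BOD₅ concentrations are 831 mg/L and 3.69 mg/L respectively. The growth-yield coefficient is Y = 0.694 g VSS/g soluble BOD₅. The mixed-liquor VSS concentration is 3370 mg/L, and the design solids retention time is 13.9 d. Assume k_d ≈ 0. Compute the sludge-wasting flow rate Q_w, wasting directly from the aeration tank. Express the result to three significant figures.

Q_w ≈ 201 m³/d

With k_d = 0 the design equation reduces to V = Y Q (S₀−S) θ_c / X = 0.694 × 1180 × (831 − 3.69) × 13.9 / 3370 = 2794 m³.
Wasting from the aeration tank: Q_w = V / θ_c = 2794 / 13.9 = 201.0 m³/d.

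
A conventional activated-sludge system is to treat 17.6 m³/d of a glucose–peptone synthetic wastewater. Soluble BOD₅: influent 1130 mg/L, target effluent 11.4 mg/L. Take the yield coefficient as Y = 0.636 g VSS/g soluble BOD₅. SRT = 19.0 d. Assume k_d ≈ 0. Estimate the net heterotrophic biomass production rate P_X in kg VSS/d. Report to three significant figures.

P_X ≈ 12.5 kg VSS/d

No decay correction is needed, so Y_obs = Y = 0.636.
Substrate removed = Q·(S₀ − S) = 17.6 m³/d × (1130 − 11.4) g/m³ = 1.97×10^4 g/d = 19.69 kg/d.
P_X = Y_obs · Q(S₀ − S) = 0.6360 × 19.69 = 12.52 kg VSS/d.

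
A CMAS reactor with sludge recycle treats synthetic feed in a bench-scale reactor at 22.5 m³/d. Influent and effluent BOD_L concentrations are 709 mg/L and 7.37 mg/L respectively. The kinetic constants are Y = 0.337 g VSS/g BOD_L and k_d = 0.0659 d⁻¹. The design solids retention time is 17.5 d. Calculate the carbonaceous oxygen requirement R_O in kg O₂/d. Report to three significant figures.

R_O ≈ 12.3 kg O₂/d

Observed yield with endogenous decay: Y_obs = Y / (1 + k_d·θ_c) = 0.337 / (1 + 0.0659 × 17.5) = 0.337 / 2.153 = 0.1565 g VSS/g BOD_L.
Mass of BOD_L removed per day: Q(S₀ − S) = 22.5 × 701.6 g/m³ = 15.79 kg/d.
P_X = Y_obs·Q·(S₀ − S) = 0.1565 × 15.79 = 2.471 kg VSS/d.
R_O = Q·ΔS − 1.42 P_X = 15.79 − 3.508 = 12.28 kg O₂/d.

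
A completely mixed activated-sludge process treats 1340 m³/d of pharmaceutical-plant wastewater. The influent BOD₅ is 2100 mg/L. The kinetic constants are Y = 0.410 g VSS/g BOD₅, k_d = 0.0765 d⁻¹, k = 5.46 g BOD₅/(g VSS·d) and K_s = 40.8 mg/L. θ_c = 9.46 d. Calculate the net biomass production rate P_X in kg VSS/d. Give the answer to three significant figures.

P_X ≈ 668 kg VSS/d

From the Monod/SRT balance for a CMAS, S = K_s·(1+k_d θ_c)/[θ_c·(Y k − k_d) − 1] = 40.8 × (1 + 0.0765 × 9.46) / [9.46 × (0.410 × 5.46 − 0.0765) − 1] = 70.33 / 19.45 = 3.615 mg/L.
The observed yield is Y_obs = Y/(1 + k_d·θ_c) = 0.410 / (1 + 0.0765 × 9.46) = 0.410 / 1.724 = 0.2379 g VSS per g BOD₅ removed.
ΔS = 2100 − 3.62 = 2096 mg/L, so the substrate removal rate is 1340 × 2096/1000 = 2809 kg BOD₅/d.
Biomass produced: P_X = Y_obs·Q·ΔS = 0.2379 × 2809 ≈ 668.2 kg VSS/d.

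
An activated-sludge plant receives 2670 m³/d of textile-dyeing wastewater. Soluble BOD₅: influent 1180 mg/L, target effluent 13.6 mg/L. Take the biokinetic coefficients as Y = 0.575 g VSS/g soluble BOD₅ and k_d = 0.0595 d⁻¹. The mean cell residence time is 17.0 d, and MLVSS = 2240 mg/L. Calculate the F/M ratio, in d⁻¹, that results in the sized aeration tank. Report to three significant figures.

Steady-state biomass mass balance: V·X·(1 + k_d·θ_c) = Y·Q·(S₀ − S)·θ_c, so V = 0.575 × 2670 × (1180 − 13.6) × 17.0 / [2240 × (1 + 0.0595 × 17.0)] = 3.04×10^7 / 4506 = 6756 m³.
F/M = applied load / biomass = Q·S₀/(V·X) = 2670 × 1180 / (6756 × 2240) = 0.2082 d⁻¹.

F/M ≈ 0.208 d⁻¹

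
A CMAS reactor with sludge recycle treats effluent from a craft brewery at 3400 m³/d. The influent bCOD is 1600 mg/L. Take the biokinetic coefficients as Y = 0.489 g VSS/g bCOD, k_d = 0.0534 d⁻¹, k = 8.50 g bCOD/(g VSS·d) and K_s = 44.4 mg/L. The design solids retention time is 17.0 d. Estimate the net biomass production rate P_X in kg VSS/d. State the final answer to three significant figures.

P_X ≈ 1390 kg VSS/d

For a completely mixed reactor with recycle the Lawrence–McCarty relation gives S = K_s·(1 + k_d·θ_c) / [θ_c·(Y·k − k_d) − 1] = 44.4 × (1 + 0.0534 × 17.0) / [17.0 × (0.489 × 8.50 − 0.0534) − 1] = 84.71 / 68.75 = 1.232 mg/L.
Correct the yield for decay: Y_obs = Y/(1 + k_d θ_c) = 0.489 / (1 + 0.0534 × 17.0) = 0.489 / 1.908 = 0.2563.
ΔS = 1600 − 1.23 = 1599 mg/L, so the substrate removal rate is 3400 × 1599/1000 = 5436 kg bCOD/d.
Biomass produced: P_X = Y_obs·Q·ΔS = 0.2563 × 5436 ≈ 1393 kg VSS/d.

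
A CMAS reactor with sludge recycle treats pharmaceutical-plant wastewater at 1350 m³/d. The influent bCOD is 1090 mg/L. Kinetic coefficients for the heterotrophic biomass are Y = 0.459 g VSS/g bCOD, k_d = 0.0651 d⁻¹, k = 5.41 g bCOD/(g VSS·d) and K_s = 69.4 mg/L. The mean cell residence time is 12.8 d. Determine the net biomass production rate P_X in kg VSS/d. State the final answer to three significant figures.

P_X ≈ 367 kg VSS/d

From the Monod/SRT balance for a CMAS, S = K_s·(1+k_d θ_c)/[θ_c·(Y k − k_d) − 1] = 69.4 × (1 + 0.0651 × 12.8) / [12.8 × (0.459 × 5.41 − 0.0651) − 1] = 127.2 / 29.95 = 4.248 mg/L.
The observed yield is Y_obs = Y/(1 + k_d·θ_c) = 0.459 / (1 + 0.0651 × 12.8) = 0.459 / 1.833 = 0.2504 g VSS per g bCOD removed.
Mass of bCOD removed per day: Q(S₀ − S) = 1350 × 1086 g/m³ = 1466 kg/d.
So the net sludge growth is P_X = 0.2504 × 1466 = 367.0 kg VSS/d.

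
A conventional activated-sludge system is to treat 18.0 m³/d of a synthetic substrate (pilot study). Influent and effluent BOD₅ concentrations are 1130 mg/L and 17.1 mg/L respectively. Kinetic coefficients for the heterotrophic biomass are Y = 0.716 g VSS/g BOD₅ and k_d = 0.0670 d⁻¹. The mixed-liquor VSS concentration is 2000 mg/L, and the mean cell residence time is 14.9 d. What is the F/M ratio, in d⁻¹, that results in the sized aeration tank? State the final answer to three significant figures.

From the SRT design equation V = Y Q (S₀−S) θ_c / [X (1 + k_d θ_c)] = 0.716 × 18.0 × (1130 − 17.1) × 14.9 / [2000 × (1 + 0.0670 × 14.9)] = 2.14×10^5 / 3997 = 53.47 m³.
F/M = applied load / biomass = Q·S₀/(V·X) = 18.0 × 1130 / (53.47 × 2000) = 0.1902 d⁻¹.

F/M ≈ 0.190 d⁻¹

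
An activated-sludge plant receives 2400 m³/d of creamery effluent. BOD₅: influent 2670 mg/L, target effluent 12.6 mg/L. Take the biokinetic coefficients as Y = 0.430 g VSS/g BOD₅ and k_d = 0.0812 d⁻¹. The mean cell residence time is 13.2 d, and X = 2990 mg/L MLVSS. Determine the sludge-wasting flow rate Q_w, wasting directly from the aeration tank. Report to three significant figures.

Q_w ≈ 443 m³/d

Steady-state biomass mass balance: V·X·(1 + k_d·θ_c) = Y·Q·(S₀ − S)·θ_c, so V = 0.430 × 2400 × (2670 − 12.6) × 13.2 / [2990 × (1 + 0.0812 × 13.2)] = 3.62×10^7 / 6195 = 5844 m³.
For wasting at MLVSS concentration, Q_w = V/θ_c = 5844/13.2 = 442.7 m³/d.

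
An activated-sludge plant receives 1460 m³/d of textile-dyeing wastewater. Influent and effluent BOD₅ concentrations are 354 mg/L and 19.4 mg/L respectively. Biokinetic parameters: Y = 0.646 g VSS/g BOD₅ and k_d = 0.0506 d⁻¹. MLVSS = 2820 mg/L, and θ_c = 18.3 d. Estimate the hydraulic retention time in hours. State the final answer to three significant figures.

τ ≈ 17.5 h

Steady-state biomass mass balance: V·X·(1 + k_d·θ_c) = Y·Q·(S₀ − S)·θ_c, so V = 0.646 × 1460 × (354 − 19.4) × 18.3 / [2820 × (1 + 0.0506 × 18.3)] = 5.78×10^6 / 5431 = 1063 m³.
Hydraulic retention time τ = V/Q = 1063 / 1460 = 0.7283 d = 17.48 h.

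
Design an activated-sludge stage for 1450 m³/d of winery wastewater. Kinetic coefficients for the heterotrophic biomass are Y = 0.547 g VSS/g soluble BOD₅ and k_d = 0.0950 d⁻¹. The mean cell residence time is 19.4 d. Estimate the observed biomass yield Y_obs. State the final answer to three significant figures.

Y_obs = Y / (1 + k_d θ_c) = 0.547 / (1 + 0.0950 × 19.4) = 0.547 / 2.843 = 0.1924.

Y_obs ≈ 0.192 g VSS/g soluble BOD₅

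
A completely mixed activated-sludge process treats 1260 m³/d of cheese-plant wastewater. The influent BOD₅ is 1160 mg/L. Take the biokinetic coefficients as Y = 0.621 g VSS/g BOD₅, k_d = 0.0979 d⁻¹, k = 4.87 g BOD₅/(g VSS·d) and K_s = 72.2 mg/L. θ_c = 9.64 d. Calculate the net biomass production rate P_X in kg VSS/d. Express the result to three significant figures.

P_X ≈ 465 kg VSS/d

For a completely mixed reactor with recycle the Lawrence–McCarty relation gives S = K_s·(1 + k_d·θ_c) / [θ_c·(Y·k − k_d) − 1] = 72.2 × (1 + 0.0979 × 9.64) / [9.64 × (0.621 × 4.87 − 0.0979) − 1] = 140.3 / 27.21 = 5.158 mg/L.
The observed yield is Y_obs = Y/(1 + k_d·θ_c) = 0.621 / (1 + 0.0979 × 9.64) = 0.621 / 1.944 = 0.3195 g VSS per g BOD₅ removed.
Substrate removed = Q·(S₀ − S) = 1260 m³/d × (1160 − 5.16) g/m³ = 1.46×10^6 g/d = 1455 kg/d.
So the net sludge growth is P_X = 0.3195 × 1455 = 464.9 kg VSS/d.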